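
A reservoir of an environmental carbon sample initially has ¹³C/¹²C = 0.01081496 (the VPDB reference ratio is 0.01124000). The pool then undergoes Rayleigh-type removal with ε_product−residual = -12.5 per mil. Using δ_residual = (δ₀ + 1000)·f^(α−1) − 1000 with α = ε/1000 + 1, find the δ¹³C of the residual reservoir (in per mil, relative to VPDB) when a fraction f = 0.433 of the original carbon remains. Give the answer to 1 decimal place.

-27.7 per mil

δ₀ = (0.01081496/0.01124000 − 1)×1000 = (0.962185 − 1)×1000 = -37.815 per mil
α − 1 = ε/1000 = -0.0125
f^(α−1) = 0.433^(-0.0125) = 1.010518
δ_res = (-37.815 + 1000) × 1.010518 − 1000 = 972.305 − 1000 = -27.70 per mil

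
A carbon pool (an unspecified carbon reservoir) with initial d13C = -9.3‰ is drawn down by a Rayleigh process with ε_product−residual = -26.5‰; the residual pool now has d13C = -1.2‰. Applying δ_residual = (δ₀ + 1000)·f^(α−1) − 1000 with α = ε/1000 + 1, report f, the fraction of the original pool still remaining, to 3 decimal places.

0.735

α − 1 = ε/1000 = -0.0265
(δ_res + 1000)/(δ₀ + 1000) = (-1.2 + 1000)/(-9.3 + 1000) = 998.8/990.7 = 1.008176
f = 1.008176^(1/-0.0265) = exp(ln(1.008176)/-0.0265) = exp(0.00814/-0.0265)
f = exp(-0.3073) = 0.7354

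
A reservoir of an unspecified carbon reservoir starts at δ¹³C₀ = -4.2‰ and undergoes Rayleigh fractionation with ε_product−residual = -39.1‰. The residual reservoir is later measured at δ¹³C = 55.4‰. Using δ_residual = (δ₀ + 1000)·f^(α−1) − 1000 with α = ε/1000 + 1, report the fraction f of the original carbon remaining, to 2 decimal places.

α − 1 = ε/1000 = -0.0391
(δ_res + 1000)/(δ₀ + 1000) = (55.4 + 1000)/(-4.2 + 1000) = 1055.4/995.8 = 1.059851
f = 1.059851^(1/-0.0391) = exp(ln(1.059851)/-0.0391) = exp(0.05813/-0.0391)
f = exp(-1.4867) = 0.2261

0.23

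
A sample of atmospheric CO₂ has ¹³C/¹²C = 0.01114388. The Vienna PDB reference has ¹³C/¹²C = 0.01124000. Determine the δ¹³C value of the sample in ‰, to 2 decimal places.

-8.55‰

δ¹³C = (R_sample / R_standard − 1) × 1000
R_sample / R_standard = 0.01114388 / 0.01124000 = 0.991448
δ¹³C = (0.991448 − 1) × 1000 = -8.552‰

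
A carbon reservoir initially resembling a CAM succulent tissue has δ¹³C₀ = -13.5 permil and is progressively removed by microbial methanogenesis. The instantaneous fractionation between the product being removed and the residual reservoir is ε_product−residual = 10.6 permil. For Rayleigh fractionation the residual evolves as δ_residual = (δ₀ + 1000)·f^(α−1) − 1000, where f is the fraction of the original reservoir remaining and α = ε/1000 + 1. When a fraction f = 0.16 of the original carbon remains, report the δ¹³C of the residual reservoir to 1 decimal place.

-32.5 permil

Rayleigh residual: δ_res = (δ₀ + 1000)·f^(α−1) − 1000
α = ε/1000 + 1 = 1.01060, so α − 1 = 0.01060
f^(α−1) = 0.16^(0.01060) = 0.980762
δ_res = (-13.5 + 1000) × 0.980762 − 1000 = 967.522 − 1000 = -32.48 permil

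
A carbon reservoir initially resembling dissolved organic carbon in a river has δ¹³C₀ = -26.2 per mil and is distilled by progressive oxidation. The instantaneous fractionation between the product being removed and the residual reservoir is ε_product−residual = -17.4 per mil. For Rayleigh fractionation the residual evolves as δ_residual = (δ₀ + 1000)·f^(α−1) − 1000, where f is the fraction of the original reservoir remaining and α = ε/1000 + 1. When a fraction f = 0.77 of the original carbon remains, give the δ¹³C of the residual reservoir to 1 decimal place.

Rayleigh residual: δ_res = (δ₀ + 1000)·f^(α−1) − 1000
α = ε/1000 + 1 = 0.98260, so α − 1 = -0.01740
f^(α−1) = 0.77^(-0.01740) = 1.004558
δ_res = (-26.2 + 1000) × 1.004558 − 1000 = 978.239 − 1000 = -21.76 per mil

-21.8 per mil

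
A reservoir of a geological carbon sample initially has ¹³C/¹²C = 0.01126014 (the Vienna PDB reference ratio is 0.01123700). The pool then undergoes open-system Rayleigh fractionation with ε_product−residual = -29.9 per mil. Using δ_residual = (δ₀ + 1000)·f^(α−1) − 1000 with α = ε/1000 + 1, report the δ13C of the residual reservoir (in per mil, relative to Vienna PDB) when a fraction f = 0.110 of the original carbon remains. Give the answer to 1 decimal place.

70.4 per mil

δ₀ = (0.01126014/0.01123700 − 1)×1000 = (1.002059 − 1)×1000 = 2.059 per mil
α − 1 = ε/1000 = -0.0299
f^(α−1) = 0.110^(-0.0299) = 1.068224
δ_res = (2.059 + 1000) × 1.068224 − 1000 = 1070.424 − 1000 = 70.42 per mil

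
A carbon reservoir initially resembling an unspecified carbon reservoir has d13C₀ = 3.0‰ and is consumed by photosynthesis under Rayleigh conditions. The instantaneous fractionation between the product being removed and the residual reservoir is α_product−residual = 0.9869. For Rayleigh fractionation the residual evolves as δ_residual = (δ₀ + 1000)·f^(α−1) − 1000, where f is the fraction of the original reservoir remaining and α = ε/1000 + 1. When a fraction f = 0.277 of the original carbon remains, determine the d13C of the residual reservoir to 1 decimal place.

20.0‰

Rayleigh residual: δ_res = (δ₀ + 1000)·f^(α−1) − 1000
α − 1 = -0.01310
f^(α−1) = 0.277^(-0.01310) = 1.016959
δ_res = (3.0 + 1000) × 1.016959 − 1000 = 1020.010 − 1000 = 20.01‰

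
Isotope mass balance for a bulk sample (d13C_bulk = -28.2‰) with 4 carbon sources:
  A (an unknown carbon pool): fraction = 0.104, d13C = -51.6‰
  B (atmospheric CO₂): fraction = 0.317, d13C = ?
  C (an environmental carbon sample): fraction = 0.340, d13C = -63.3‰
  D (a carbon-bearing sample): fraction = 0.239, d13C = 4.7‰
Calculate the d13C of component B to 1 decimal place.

Isotope mass balance: δ_bulk = Σ fᵢ·δᵢ.
-28.2 = 0.104×(-51.6) + 0.317×δ_B + 0.340×(-63.3) + 0.239×(4.7)
0.317·δ_B = -28.2 − (-25.765) = -2.435
δ_B = -2.435 / 0.317 = -7.68‰

-7.7‰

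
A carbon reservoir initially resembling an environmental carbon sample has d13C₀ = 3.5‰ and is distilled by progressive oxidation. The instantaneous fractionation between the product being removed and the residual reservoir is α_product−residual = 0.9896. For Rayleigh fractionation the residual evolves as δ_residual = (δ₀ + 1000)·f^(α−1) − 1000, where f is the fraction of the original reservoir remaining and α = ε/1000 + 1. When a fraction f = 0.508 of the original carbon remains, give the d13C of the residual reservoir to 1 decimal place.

10.6‰

Rayleigh residual: δ_res = (δ₀ + 1000)·f^(α−1) − 1000
α − 1 = -0.01040
f^(α−1) = 0.508^(-0.01040) = 1.007069
δ_res = (3.5 + 1000) × 1.007069 − 1000 = 1010.593 − 1000 = 10.59‰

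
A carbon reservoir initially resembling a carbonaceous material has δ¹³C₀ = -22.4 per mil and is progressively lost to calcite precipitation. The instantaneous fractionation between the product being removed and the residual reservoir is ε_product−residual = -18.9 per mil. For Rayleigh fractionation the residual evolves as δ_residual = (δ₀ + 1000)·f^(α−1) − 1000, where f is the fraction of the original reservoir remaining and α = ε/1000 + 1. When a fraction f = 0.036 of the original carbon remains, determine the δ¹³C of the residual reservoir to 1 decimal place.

41.0 per mil

Rayleigh residual: δ_res = (δ₀ + 1000)·f^(α−1) − 1000
α = ε/1000 + 1 = 0.98110, so α − 1 = -0.01890
f^(α−1) = 0.036^(-0.01890) = 1.064844
δ_res = (-22.4 + 1000) × 1.064844 − 1000 = 1040.991 − 1000 = 40.99 per mil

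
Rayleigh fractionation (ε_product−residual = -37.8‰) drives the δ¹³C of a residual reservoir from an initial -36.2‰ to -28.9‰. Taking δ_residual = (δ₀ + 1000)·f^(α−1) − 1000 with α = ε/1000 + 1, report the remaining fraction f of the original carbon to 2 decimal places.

0.82

α − 1 = ε/1000 = -0.0378
(δ_res + 1000)/(δ₀ + 1000) = (-28.9 + 1000)/(-36.2 + 1000) = 971.1/963.8 = 1.007574
f = 1.007574^(1/-0.0378) = exp(ln(1.007574)/-0.0378) = exp(0.00755/-0.0378)
f = exp(-0.1996) = 0.8190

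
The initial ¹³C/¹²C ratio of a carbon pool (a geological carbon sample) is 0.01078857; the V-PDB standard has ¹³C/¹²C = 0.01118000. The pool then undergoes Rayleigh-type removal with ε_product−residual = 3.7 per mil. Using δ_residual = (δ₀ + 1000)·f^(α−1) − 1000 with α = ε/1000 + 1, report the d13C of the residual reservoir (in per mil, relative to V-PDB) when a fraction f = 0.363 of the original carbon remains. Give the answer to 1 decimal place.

δ₀ = (0.01078857/0.01118000 − 1)×1000 = (0.964988 − 1)×1000 = -35.012 per mil
α − 1 = ε/1000 = 0.0037
f^(α−1) = 0.363^(0.0037) = 0.996258
δ_res = (-35.012 + 1000) × 0.996258 − 1000 = 961.377 − 1000 = -38.62 per mil

-38.6 per mil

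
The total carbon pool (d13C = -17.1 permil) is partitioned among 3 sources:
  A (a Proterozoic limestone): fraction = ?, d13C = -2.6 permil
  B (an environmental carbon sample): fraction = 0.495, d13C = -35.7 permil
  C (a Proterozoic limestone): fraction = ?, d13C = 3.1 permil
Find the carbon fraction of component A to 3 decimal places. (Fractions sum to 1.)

0.174

Let f_A and f_C be the unknown fractions; fractions sum to 1 so f_A + f_C = 0.505.
Mass balance: Σ fᵢ·δᵢ = δ_bulk ⇒ f_A·(-2.6) + f_C·(3.1) = -17.1 − (-17.672) = 0.572
Substitute f_C = 0.505 − f_A:
f_A·(-2.6 − 3.1) = 0.572 − 0.505×(3.1) = -0.994
f_A = -0.994 / -5.7 = 0.1744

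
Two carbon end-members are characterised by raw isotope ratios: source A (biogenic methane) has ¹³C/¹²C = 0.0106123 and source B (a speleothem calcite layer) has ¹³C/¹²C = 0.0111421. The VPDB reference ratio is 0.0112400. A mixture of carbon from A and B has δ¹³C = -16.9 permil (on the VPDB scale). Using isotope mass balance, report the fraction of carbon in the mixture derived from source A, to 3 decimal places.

0.174

δ_A = (0.0106123/0.0112400 − 1)×1000 = (0.944155 − 1)×1000 = -55.845 permil
δ_B = (0.0111421/0.0112400 − 1)×1000 = (0.991290 − 1)×1000 = -8.710 permil
f_A = (δ_mix − δ_B)/(δ_A − δ_B) = (-16.9 − (-8.710))/(-55.845 − (-8.710))
f_A = -8.190 / -47.135 = 0.1738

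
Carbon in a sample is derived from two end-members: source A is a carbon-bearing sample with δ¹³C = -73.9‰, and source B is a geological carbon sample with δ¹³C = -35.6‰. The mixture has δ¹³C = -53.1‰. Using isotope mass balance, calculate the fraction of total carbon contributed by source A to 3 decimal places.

δ_mix = f_A·δ_A + (1 − f_A)·δ_B  ⇒  f_A = (δ_mix − δ_B)/(δ_A − δ_B)
f_A = (-53.1 − (-35.6)) / (-73.9 − (-35.6))
f_A = -17.5 / -38.3 = 0.4569

0.457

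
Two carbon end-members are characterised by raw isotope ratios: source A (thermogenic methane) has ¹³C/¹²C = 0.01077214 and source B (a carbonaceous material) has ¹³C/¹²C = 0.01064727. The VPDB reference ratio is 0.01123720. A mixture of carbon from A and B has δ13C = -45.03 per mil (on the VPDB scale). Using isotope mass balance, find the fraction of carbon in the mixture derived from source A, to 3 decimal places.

δ_A = (0.01077214/0.01123720 − 1)×1000 = (0.958614 − 1)×1000 = -41.386 per mil
δ_B = (0.01064727/0.01123720 − 1)×1000 = (0.947502 − 1)×1000 = -52.498 per mil
f_A = (δ_mix − δ_B)/(δ_A − δ_B) = (-45.03 − (-52.498))/(-41.386 − (-52.498))
f_A = 7.468 / 11.112 = 0.6721

0.672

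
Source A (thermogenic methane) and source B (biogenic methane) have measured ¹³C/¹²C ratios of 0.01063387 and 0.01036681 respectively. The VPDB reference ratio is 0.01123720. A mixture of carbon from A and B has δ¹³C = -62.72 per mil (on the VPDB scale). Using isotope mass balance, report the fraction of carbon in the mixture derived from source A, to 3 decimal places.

δ_A = (0.01063387/0.01123720 − 1)×1000 = (0.946310 − 1)×1000 = -53.690 per mil
δ_B = (0.01036681/0.01123720 − 1)×1000 = (0.922544 − 1)×1000 = -77.456 per mil
f_A = (δ_mix − δ_B)/(δ_A − δ_B) = (-62.72 − (-77.456))/(-53.690 − (-77.456))
f_A = 14.736 / 23.766 = 0.6201

0.620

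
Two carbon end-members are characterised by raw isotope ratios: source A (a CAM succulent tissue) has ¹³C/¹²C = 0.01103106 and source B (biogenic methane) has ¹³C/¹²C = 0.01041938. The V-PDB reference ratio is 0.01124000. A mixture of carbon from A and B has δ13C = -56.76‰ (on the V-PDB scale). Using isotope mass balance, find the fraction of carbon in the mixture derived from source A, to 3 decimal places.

δ_A = (0.01103106/0.01124000 − 1)×1000 = (0.981411 − 1)×1000 = -18.589‰
δ_B = (0.01041938/0.01124000 − 1)×1000 = (0.926991 − 1)×1000 = -73.009‰
f_A = (δ_mix − δ_B)/(δ_A − δ_B) = (-56.76 − (-73.009))/(-18.589 − (-73.009))
f_A = 16.249 / 54.420 = 0.2986

0.299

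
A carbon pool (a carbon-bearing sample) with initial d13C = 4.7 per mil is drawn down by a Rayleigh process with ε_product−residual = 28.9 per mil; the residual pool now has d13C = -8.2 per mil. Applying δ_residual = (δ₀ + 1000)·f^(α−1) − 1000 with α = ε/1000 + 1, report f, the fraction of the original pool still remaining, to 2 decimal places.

0.64

α − 1 = ε/1000 = 0.0289
(δ_res + 1000)/(δ₀ + 1000) = (-8.2 + 1000)/(4.7 + 1000) = 991.8/1004.7 = 0.987160
f = 0.987160^(1/0.0289) = exp(ln(0.987160)/0.0289) = exp(-0.01292/0.0289)
f = exp(-0.4472) = 0.6394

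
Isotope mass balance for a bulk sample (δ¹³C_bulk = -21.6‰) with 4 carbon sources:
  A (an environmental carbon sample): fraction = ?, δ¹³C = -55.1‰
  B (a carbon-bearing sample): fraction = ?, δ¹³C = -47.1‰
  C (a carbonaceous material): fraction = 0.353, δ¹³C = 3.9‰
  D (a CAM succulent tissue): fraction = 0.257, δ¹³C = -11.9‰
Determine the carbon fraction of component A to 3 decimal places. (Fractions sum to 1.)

Let f_A and f_B be the unknown fractions; fractions sum to 1 so f_A + f_B = 0.390.
Mass balance: Σ fᵢ·δᵢ = δ_bulk ⇒ f_A·(-55.1) + f_B·(-47.1) = -21.6 − (-1.682) = -19.918
Substitute f_B = 0.390 − f_A:
f_A·(-55.1 − -47.1) = -19.918 − 0.390×(-47.1) = -1.549
f_A = -1.549 / -8.0 = 0.1937

0.194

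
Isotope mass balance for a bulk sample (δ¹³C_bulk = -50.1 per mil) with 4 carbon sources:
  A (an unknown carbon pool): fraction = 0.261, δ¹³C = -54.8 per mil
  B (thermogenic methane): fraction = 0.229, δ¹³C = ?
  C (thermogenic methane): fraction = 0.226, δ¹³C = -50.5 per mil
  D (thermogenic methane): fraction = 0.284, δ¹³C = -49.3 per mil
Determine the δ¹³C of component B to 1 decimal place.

Isotope mass balance: δ_bulk = Σ fᵢ·δᵢ.
-50.1 = 0.261×(-54.8) + 0.229×δ_B + 0.226×(-50.5) + 0.284×(-49.3)
0.229·δ_B = -50.1 − (-39.717) = -10.383
δ_B = -10.383 / 0.229 = -45.34 per mil

-45.3 per mil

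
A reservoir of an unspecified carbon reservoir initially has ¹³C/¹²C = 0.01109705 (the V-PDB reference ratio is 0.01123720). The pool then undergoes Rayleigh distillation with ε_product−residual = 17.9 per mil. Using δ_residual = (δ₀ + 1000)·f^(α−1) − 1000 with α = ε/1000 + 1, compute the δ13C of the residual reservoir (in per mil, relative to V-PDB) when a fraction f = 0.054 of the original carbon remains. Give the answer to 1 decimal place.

-62.7 per mil

δ₀ = (0.01109705/0.01123720 − 1)×1000 = (0.987528 − 1)×1000 = -12.472 per mil
α − 1 = ε/1000 = 0.0179
f^(α−1) = 0.054^(0.0179) = 0.949095
δ_res = (-12.472 + 1000) × 0.949095 − 1000 = 937.258 − 1000 = -62.74 per mil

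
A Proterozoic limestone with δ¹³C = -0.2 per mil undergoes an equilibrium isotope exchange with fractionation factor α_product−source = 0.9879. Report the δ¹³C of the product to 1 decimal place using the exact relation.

δ_product = (δ_source + 1000)·α − 1000
δ_product = (-0.2 + 1000) × 0.9879 − 1000
δ_product = 987.702 − 1000 = -12.30 per mil

-12.3 per mil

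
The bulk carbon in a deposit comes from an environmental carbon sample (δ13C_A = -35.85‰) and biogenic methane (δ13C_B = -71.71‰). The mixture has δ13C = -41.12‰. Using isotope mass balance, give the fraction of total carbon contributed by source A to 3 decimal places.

0.853

δ_mix = f_A·δ_A + (1 − f_A)·δ_B  ⇒  f_A = (δ_mix − δ_B)/(δ_A − δ_B)
f_A = (-41.12 − (-71.71)) / (-35.85 − (-71.71))
f_A = 30.59 / 35.86 = 0.8530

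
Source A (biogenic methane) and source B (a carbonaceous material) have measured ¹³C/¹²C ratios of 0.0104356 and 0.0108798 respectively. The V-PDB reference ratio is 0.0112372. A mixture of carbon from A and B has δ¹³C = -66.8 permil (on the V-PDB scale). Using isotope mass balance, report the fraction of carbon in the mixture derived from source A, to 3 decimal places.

0.885

δ_A = (0.0104356/0.0112372 − 1)×1000 = (0.928666 − 1)×1000 = -71.334 permil
δ_B = (0.0108798/0.0112372 − 1)×1000 = (0.968195 − 1)×1000 = -31.805 permil
f_A = (δ_mix − δ_B)/(δ_A − δ_B) = (-66.8 − (-31.805))/(-71.334 − (-31.805))
f_A = -34.995 / -39.529 = 0.8853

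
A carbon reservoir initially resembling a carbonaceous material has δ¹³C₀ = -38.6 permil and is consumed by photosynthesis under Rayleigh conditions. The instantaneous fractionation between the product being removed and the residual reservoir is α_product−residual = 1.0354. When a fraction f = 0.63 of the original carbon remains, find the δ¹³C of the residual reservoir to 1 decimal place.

-54.2 permil

Rayleigh residual: δ_res = (δ₀ + 1000)·f^(α−1) − 1000
α − 1 = 0.03540
f^(α−1) = 0.63^(0.03540) = 0.983777
δ_res = (-38.6 + 1000) × 0.983777 − 1000 = 945.803 − 1000 = -54.20 permil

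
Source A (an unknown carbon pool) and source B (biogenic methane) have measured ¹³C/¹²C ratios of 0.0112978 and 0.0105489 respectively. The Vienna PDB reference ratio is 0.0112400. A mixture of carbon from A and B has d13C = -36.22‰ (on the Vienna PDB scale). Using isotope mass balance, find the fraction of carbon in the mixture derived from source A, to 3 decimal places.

0.379

δ_A = (0.0112978/0.0112400 − 1)×1000 = (1.005142 − 1)×1000 = 5.142‰
δ_B = (0.0105489/0.0112400 − 1)×1000 = (0.938514 − 1)×1000 = -61.486‰
f_A = (δ_mix − δ_B)/(δ_A − δ_B) = (-36.22 − (-61.486))/(5.142 − (-61.486))
f_A = 25.266 / 66.628 = 0.3792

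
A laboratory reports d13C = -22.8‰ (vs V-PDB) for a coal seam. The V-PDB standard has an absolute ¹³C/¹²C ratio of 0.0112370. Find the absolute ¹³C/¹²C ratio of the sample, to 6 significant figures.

R_sample = R_standard × (d13C/1000 + 1)
R_sample = 0.0112370 × (-22.8/1000 + 1) = 0.0112370 × 0.977200
R_sample = 0.0109808

0.0109808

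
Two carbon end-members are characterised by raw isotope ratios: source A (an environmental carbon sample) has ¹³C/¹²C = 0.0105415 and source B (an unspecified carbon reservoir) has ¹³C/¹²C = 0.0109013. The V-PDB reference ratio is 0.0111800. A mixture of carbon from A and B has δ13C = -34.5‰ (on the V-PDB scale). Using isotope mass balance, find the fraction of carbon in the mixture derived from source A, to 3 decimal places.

δ_A = (0.0105415/0.0111800 − 1)×1000 = (0.942889 − 1)×1000 = -57.111‰
δ_B = (0.0109013/0.0111800 − 1)×1000 = (0.975072 − 1)×1000 = -24.928‰
f_A = (δ_mix − δ_B)/(δ_A − δ_B) = (-34.5 − (-24.928))/(-57.111 − (-24.928))
f_A = -9.572 / -32.182 = 0.2974

0.297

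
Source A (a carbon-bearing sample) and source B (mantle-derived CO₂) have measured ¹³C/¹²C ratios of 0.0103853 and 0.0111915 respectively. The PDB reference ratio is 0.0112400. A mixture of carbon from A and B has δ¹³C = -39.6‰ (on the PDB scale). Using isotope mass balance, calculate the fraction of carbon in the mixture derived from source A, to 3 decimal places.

δ_A = (0.0103853/0.0112400 − 1)×1000 = (0.923959 − 1)×1000 = -76.041‰
δ_B = (0.0111915/0.0112400 − 1)×1000 = (0.995685 − 1)×1000 = -4.315‰
f_A = (δ_mix − δ_B)/(δ_A − δ_B) = (-39.6 − (-4.315))/(-76.041 − (-4.315))
f_A = -35.285 / -71.726 = 0.4919

0.492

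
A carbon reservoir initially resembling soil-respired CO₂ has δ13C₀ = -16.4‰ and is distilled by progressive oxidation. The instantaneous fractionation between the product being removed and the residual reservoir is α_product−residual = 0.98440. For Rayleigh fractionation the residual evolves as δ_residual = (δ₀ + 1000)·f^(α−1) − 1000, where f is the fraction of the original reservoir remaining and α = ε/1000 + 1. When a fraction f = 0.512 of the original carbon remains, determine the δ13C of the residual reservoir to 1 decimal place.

-6.1‰

Rayleigh residual: δ_res = (δ₀ + 1000)·f^(α−1) − 1000
α − 1 = -0.01560
f^(α−1) = 0.512^(-0.01560) = 1.010498
δ_res = (-16.4 + 1000) × 1.010498 − 1000 = 993.926 − 1000 = -6.07‰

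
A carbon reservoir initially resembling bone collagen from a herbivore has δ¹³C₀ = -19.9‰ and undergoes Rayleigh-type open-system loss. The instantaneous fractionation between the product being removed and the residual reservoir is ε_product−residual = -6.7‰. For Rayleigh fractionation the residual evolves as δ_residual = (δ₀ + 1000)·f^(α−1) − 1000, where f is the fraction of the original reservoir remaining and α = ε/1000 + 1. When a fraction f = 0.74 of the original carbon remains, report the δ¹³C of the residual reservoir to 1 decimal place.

Rayleigh residual: δ_res = (δ₀ + 1000)·f^(α−1) − 1000
α = ε/1000 + 1 = 0.99330, so α − 1 = -0.00670
f^(α−1) = 0.74^(-0.00670) = 1.002019
δ_res = (-19.9 + 1000) × 1.002019 − 1000 = 982.079 − 1000 = -17.92‰

-17.9‰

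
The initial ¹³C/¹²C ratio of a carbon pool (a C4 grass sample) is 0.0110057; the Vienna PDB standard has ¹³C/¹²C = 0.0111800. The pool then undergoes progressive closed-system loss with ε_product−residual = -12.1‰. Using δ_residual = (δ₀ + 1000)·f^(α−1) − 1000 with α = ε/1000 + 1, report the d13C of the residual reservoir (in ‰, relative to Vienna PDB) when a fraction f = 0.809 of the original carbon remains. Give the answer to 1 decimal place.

-13.1‰

δ₀ = (0.0110057/0.0111800 − 1)×1000 = (0.984410 − 1)×1000 = -15.590‰
α − 1 = ε/1000 = -0.0121
f^(α−1) = 0.809^(-0.0121) = 1.002568
δ_res = (-15.590 + 1000) × 1.002568 − 1000 = 986.938 − 1000 = -13.06‰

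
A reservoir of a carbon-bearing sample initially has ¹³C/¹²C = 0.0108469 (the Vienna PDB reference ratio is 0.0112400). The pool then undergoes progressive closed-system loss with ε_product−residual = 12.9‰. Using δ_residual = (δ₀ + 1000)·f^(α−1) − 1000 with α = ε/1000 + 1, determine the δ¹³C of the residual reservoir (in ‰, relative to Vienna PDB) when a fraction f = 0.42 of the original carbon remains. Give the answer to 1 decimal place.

δ₀ = (0.0108469/0.0112400 − 1)×1000 = (0.965027 − 1)×1000 = -34.973‰
α − 1 = ε/1000 = 0.0129
f^(α−1) = 0.42^(0.0129) = 0.988872
δ_res = (-34.973 + 1000) × 0.988872 − 1000 = 954.288 − 1000 = -45.71‰

-45.7‰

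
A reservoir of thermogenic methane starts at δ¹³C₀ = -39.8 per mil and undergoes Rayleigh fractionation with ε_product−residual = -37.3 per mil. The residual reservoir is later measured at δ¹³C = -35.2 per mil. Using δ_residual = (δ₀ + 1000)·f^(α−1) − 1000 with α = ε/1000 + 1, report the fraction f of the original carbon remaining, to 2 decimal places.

0.88

α − 1 = ε/1000 = -0.0373
(δ_res + 1000)/(δ₀ + 1000) = (-35.2 + 1000)/(-39.8 + 1000) = 964.8/960.2 = 1.004791
f = 1.004791^(1/-0.0373) = exp(ln(1.004791)/-0.0373) = exp(0.00478/-0.0373)
f = exp(-0.1281) = 0.8797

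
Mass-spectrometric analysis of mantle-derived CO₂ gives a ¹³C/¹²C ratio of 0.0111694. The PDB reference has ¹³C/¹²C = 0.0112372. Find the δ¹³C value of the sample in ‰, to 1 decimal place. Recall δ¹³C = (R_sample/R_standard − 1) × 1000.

δ¹³C = (R_sample / R_standard − 1) × 1000
R_sample / R_standard = 0.0111694 / 0.0112372 = 0.993966
δ¹³C = (0.993966 − 1) × 1000 = -6.03‰

-6.0‰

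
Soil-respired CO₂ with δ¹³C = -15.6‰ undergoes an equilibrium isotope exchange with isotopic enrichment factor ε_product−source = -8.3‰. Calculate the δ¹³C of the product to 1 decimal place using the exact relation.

-23.8‰

Exactly, δ_product = (δ_source + 1000)·(ε/1000 + 1) − 1000.
δ_product = (-15.6 + 1000) × (-8.3/1000 + 1) − 1000
δ_product = -23.77‰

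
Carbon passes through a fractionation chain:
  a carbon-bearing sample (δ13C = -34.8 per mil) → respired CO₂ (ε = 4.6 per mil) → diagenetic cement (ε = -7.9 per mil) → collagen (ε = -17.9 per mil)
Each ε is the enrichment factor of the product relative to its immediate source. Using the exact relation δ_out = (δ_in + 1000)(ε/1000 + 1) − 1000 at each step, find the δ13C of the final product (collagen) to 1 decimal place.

step 1: δ = (-34.80 + 1000)·(4.6/1000 + 1) − 1000 = -30.36 per mil
step 2: δ = (-30.36 + 1000)·(-7.9/1000 + 1) − 1000 = -38.02 per mil
step 3: δ = (-38.02 + 1000)·(-17.9/1000 + 1) − 1000 = -55.24 per mil

-55.2 per mil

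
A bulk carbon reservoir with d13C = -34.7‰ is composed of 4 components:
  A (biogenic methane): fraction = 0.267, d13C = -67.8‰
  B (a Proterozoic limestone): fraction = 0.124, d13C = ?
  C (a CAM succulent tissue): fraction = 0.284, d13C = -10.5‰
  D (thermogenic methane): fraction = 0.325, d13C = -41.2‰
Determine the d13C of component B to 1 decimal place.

Isotope mass balance: δ_bulk = Σ fᵢ·δᵢ.
-34.7 = 0.267×(-67.8) + 0.124×δ_B + 0.284×(-10.5) + 0.325×(-41.2)
0.124·δ_B = -34.7 − (-34.475) = -0.225
δ_B = -0.225 / 0.124 = -1.82‰

-1.8‰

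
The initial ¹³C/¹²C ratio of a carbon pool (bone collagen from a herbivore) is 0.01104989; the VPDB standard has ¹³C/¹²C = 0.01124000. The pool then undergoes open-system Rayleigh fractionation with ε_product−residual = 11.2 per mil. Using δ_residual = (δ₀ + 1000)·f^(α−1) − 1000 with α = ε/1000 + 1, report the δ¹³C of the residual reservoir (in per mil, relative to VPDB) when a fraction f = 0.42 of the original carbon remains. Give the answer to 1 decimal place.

δ₀ = (0.01104989/0.01124000 − 1)×1000 = (0.983086 − 1)×1000 = -16.914 per mil
α − 1 = ε/1000 = 0.0112
f^(α−1) = 0.42^(0.0112) = 0.990331
δ_res = (-16.914 + 1000) × 0.990331 − 1000 = 973.581 − 1000 = -26.42 per mil

-26.4 per mil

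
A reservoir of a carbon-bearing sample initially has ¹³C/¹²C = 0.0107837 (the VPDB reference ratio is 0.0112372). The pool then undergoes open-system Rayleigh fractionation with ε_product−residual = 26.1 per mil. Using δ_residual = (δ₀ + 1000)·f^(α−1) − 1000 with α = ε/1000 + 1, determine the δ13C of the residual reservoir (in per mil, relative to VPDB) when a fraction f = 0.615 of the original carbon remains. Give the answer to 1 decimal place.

-52.5 per mil

δ₀ = (0.0107837/0.0112372 − 1)×1000 = (0.959643 − 1)×1000 = -40.357 per mil
α − 1 = ε/1000 = 0.0261
f^(α−1) = 0.615^(0.0261) = 0.987392
δ_res = (-40.357 + 1000) × 0.987392 − 1000 = 947.544 − 1000 = -52.46 per mil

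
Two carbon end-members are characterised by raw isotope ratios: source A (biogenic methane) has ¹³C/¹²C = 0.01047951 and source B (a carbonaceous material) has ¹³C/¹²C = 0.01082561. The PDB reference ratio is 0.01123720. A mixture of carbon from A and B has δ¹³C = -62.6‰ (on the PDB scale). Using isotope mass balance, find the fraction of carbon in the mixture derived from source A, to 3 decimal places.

0.843

δ_A = (0.01047951/0.01123720 − 1)×1000 = (0.932573 − 1)×1000 = -67.427‰
δ_B = (0.01082561/0.01123720 − 1)×1000 = (0.963373 − 1)×1000 = -36.627‰
f_A = (δ_mix − δ_B)/(δ_A − δ_B) = (-62.6 − (-36.627))/(-67.427 − (-36.627))
f_A = -25.973 / -30.799 = 0.8433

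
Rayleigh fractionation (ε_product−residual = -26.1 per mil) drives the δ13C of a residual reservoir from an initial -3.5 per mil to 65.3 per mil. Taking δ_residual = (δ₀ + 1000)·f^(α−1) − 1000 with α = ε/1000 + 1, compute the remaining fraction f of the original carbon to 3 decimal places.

0.077

α − 1 = ε/1000 = -0.0261
(δ_res + 1000)/(δ₀ + 1000) = (65.3 + 1000)/(-3.5 + 1000) = 1065.3/996.5 = 1.069042
f = 1.069042^(1/-0.0261) = exp(ln(1.069042)/-0.0261) = exp(0.06676/-0.0261)
f = exp(-2.5580) = 0.0775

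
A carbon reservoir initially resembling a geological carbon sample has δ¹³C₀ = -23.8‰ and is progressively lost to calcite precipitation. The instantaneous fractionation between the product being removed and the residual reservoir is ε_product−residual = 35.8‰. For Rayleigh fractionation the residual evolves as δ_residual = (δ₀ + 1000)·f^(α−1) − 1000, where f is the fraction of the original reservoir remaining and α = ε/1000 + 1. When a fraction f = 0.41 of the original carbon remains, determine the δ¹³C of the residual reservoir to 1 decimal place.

Rayleigh residual: δ_res = (δ₀ + 1000)·f^(α−1) − 1000
α = ε/1000 + 1 = 1.03580, so α − 1 = 0.03580
f^(α−1) = 0.41^(0.03580) = 0.968585
δ_res = (-23.8 + 1000) × 0.968585 − 1000 = 945.533 − 1000 = -54.47‰

-54.5‰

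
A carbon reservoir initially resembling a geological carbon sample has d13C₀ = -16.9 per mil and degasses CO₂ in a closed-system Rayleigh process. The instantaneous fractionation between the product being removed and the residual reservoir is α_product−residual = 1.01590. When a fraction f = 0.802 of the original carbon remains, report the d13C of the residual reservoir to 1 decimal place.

Rayleigh residual: δ_res = (δ₀ + 1000)·f^(α−1) − 1000
α − 1 = 0.01590
f^(α−1) = 0.802^(0.01590) = 0.996498
δ_res = (-16.9 + 1000) × 0.996498 − 1000 = 979.657 − 1000 = -20.34 per mil

-20.3 per mil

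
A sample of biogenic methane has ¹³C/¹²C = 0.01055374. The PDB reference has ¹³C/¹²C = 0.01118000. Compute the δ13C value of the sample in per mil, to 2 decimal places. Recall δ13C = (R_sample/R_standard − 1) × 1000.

δ13C = (R_sample / R_standard − 1) × 1000
R_sample / R_standard = 0.01055374 / 0.01118000 = 0.943984
δ13C = (0.943984 − 1) × 1000 = -56.016 per mil

-56.02 per mil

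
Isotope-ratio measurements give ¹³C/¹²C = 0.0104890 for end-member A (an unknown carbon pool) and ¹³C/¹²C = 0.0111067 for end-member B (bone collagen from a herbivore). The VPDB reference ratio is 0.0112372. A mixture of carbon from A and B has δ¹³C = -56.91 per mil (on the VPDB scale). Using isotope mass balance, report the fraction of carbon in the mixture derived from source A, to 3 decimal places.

0.824

δ_A = (0.0104890/0.0112372 − 1)×1000 = (0.933418 − 1)×1000 = -66.582 per mil
δ_B = (0.0111067/0.0112372 − 1)×1000 = (0.988387 − 1)×1000 = -11.613 per mil
f_A = (δ_mix − δ_B)/(δ_A − δ_B) = (-56.91 − (-11.613))/(-66.582 − (-11.613))
f_A = -45.297 / -54.969 = 0.8240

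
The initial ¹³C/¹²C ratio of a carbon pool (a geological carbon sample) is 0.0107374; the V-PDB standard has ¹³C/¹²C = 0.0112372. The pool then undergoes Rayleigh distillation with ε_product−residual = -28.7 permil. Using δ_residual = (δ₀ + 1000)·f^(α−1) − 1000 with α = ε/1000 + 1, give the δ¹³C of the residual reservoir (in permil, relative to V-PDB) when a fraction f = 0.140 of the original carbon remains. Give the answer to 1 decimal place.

δ₀ = (0.0107374/0.0112372 − 1)×1000 = (0.955523 − 1)×1000 = -44.477 permil
α − 1 = ε/1000 = -0.0287
f^(α−1) = 0.140^(-0.0287) = 1.058050
δ_res = (-44.477 + 1000) × 1.058050 − 1000 = 1010.991 − 1000 = 10.99 permil

11.0 permil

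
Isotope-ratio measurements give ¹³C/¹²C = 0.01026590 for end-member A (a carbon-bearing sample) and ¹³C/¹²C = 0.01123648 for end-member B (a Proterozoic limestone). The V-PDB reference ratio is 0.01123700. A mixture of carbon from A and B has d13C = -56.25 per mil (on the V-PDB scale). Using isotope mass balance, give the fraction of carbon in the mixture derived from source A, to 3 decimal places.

δ_A = (0.01026590/0.01123700 − 1)×1000 = (0.913580 − 1)×1000 = -86.420 per mil
δ_B = (0.01123648/0.01123700 − 1)×1000 = (0.999954 − 1)×1000 = -0.046 per mil
f_A = (δ_mix − δ_B)/(δ_A − δ_B) = (-56.25 − (-0.046))/(-86.420 − (-0.046))
f_A = -56.204 / -86.374 = 0.6507

0.651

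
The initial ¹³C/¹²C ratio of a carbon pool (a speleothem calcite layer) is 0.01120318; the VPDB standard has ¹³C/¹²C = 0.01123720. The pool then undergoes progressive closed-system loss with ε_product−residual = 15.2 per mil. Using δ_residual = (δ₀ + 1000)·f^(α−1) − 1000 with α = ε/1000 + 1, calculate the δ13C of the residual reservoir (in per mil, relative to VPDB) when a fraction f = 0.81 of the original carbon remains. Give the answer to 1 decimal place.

-6.2 per mil

δ₀ = (0.01120318/0.01123720 − 1)×1000 = (0.996973 − 1)×1000 = -3.027 per mil
α − 1 = ε/1000 = 0.0152
f^(α−1) = 0.81^(0.0152) = 0.996802
δ_res = (-3.027 + 1000) × 0.996802 − 1000 = 993.784 − 1000 = -6.22 per mil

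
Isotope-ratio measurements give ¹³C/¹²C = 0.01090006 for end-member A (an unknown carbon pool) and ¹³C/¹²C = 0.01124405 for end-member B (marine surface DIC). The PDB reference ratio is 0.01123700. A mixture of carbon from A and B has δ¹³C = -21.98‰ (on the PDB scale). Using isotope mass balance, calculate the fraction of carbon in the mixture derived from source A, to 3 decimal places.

0.739

δ_A = (0.01090006/0.01123700 − 1)×1000 = (0.970015 − 1)×1000 = -29.985‰
δ_B = (0.01124405/0.01123700 − 1)×1000 = (1.000627 − 1)×1000 = 0.627‰
f_A = (δ_mix − δ_B)/(δ_A − δ_B) = (-21.98 − (0.627))/(-29.985 − (0.627))
f_A = -22.607 / -30.612 = 0.7385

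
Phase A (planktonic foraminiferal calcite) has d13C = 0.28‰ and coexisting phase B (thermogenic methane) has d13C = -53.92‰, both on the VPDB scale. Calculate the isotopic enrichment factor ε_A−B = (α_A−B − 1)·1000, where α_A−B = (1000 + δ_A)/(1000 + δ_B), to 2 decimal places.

α_A−B = (1000 + 0.28) / (1000 + -53.92) = 1000.28 / 946.08 = 1.057289
ε_A−B = (1.057289 − 1) × 1000 = 57.289‰
(The approximation ε ≈ δ_A − δ_B would give 54.20‰.)

57.29‰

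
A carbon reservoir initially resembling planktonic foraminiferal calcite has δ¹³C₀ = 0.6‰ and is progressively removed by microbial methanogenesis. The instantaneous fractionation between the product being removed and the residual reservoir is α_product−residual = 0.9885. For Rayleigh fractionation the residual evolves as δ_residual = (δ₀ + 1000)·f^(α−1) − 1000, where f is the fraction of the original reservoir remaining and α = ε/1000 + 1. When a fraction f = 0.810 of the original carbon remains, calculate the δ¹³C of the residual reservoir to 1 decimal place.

3.0‰

Rayleigh residual: δ_res = (δ₀ + 1000)·f^(α−1) − 1000
α − 1 = -0.01150
f^(α−1) = 0.810^(-0.01150) = 1.002426
δ_res = (0.6 + 1000) × 1.002426 − 1000 = 1003.028 − 1000 = 3.03‰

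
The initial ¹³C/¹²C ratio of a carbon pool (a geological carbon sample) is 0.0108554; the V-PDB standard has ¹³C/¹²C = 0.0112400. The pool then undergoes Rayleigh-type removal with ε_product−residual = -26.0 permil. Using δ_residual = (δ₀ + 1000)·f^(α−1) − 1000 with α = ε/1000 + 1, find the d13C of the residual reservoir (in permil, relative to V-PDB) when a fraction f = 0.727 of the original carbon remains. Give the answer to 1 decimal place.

δ₀ = (0.0108554/0.0112400 − 1)×1000 = (0.965783 − 1)×1000 = -34.217 permil
α − 1 = ε/1000 = -0.0260
f^(α−1) = 0.727^(-0.0260) = 1.008324
δ_res = (-34.217 + 1000) × 1.008324 − 1000 = 973.822 − 1000 = -26.18 permil

-26.2 permil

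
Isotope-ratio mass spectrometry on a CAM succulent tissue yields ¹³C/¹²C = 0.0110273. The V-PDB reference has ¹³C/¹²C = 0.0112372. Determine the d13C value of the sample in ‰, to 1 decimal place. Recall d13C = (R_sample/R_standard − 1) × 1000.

-18.7‰

d13C = (R_sample / R_standard − 1) × 1000
R_sample / R_standard = 0.0110273 / 0.0112372 = 0.981321
d13C = (0.981321 − 1) × 1000 = -18.68‰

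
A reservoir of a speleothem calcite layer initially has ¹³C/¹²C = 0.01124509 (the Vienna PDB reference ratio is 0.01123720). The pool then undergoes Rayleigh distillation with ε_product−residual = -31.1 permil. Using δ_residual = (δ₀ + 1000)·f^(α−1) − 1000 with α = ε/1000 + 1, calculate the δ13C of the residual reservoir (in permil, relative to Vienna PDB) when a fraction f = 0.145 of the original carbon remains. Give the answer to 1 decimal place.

δ₀ = (0.01124509/0.01123720 − 1)×1000 = (1.000702 − 1)×1000 = 0.702 permil
α − 1 = ε/1000 = -0.0311
f^(α−1) = 0.145^(-0.0311) = 1.061895
δ_res = (0.702 + 1000) × 1.061895 − 1000 = 1062.640 − 1000 = 62.64 permil

62.6 permil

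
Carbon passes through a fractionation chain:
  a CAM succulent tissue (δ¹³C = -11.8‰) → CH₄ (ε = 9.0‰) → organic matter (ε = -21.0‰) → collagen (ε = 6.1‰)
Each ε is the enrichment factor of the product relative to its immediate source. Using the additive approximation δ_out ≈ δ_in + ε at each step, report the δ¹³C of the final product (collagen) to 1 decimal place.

-17.7‰

step 1: δ ≈ -11.8 + (9.0) = -2.8‰
step 2: δ ≈ -2.8 + (-21.0) = -23.8‰
step 3: δ ≈ -23.8 + (6.1) = -17.7‰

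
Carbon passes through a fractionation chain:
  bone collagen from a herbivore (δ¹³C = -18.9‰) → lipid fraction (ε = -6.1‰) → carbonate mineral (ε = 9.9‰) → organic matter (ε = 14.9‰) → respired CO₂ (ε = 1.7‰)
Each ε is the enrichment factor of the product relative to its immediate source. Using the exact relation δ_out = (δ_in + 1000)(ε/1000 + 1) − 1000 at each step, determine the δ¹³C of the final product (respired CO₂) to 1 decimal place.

1.1‰

step 1: δ = (-18.90 + 1000)·(-6.1/1000 + 1) − 1000 = -24.88‰
step 2: δ = (-24.88 + 1000)·(9.9/1000 + 1) − 1000 = -15.23‰
step 3: δ = (-15.23 + 1000)·(14.9/1000 + 1) − 1000 = -0.56‰
step 4: δ = (-0.56 + 1000)·(1.7/1000 + 1) − 1000 = 1.14‰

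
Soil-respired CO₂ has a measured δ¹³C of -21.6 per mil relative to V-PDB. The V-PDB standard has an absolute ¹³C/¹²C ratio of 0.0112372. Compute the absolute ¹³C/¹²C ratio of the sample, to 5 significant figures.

0.010994

R_sample = R_standard × (δ¹³C/1000 + 1)
R_sample = 0.0112372 × (-21.6/1000 + 1) = 0.0112372 × 0.978400
R_sample = 0.0109945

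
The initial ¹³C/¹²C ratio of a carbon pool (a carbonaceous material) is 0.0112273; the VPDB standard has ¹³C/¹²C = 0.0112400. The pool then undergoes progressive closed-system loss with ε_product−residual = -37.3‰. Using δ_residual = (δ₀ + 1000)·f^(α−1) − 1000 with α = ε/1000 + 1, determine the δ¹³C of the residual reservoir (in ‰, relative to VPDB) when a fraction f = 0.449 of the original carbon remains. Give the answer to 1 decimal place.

29.2‰

δ₀ = (0.0112273/0.0112400 − 1)×1000 = (0.998870 − 1)×1000 = -1.130‰
α − 1 = ε/1000 = -0.0373
f^(α−1) = 0.449^(-0.0373) = 1.030318
δ_res = (-1.130 + 1000) × 1.030318 − 1000 = 1029.154 − 1000 = 29.15‰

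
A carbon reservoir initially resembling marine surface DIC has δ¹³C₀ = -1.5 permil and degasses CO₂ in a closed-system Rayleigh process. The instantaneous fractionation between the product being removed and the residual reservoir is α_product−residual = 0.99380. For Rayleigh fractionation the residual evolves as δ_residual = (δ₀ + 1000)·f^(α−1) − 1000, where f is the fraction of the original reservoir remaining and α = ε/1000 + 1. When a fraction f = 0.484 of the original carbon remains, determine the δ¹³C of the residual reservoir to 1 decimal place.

Rayleigh residual: δ_res = (δ₀ + 1000)·f^(α−1) − 1000
α − 1 = -0.00620
f^(α−1) = 0.484^(-0.00620) = 1.004509
δ_res = (-1.5 + 1000) × 1.004509 − 1000 = 1003.003 − 1000 = 3.00 permil

3.0 permil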